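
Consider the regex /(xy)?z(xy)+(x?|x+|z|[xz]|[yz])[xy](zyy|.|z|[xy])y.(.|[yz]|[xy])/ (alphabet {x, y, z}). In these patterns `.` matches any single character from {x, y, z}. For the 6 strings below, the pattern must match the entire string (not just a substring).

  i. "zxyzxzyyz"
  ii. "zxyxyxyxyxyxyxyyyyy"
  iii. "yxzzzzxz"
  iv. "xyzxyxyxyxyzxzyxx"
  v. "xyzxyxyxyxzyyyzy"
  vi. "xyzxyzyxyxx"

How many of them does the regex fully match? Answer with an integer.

5

i → match
ii → match
iii → no match
iv → match
v → match
vi → match
Total matched: 5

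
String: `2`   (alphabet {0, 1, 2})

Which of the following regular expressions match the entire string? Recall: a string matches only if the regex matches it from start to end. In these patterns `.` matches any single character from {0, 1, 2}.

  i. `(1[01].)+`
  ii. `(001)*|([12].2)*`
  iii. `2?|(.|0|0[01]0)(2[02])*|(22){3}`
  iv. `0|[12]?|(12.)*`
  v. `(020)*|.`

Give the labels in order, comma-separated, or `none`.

iii, iv, v

i → no match — must start with `1`
ii → no match
iii → match
iv → match
v → match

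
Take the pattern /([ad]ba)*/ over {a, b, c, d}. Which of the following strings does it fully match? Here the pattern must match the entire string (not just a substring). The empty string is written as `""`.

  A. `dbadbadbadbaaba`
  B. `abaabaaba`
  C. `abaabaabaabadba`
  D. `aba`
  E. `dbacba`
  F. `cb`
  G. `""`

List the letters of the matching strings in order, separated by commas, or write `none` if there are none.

A, B, C, D, G

A → match
B → match
C → match
D → match
E → no match
F → no match
G → match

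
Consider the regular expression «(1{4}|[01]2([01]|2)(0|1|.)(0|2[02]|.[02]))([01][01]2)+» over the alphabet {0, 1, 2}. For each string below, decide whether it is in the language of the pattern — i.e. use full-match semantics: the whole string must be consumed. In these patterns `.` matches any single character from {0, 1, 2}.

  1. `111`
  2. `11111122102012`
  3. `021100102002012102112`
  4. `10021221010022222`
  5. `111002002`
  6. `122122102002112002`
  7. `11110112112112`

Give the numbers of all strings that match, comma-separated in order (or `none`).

3, 6

1 → no match — must end with `2`
2 → no match
3 → match
4 → no match
5 → no match
6 → match
7 → no match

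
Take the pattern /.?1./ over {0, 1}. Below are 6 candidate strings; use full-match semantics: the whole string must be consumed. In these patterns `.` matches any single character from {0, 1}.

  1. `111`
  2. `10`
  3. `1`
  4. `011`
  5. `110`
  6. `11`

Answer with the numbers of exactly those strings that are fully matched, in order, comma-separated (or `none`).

1, 2, 4, 5, 6

1 → match
2 → match
3 → no match
4 → match
5 → match
6 → match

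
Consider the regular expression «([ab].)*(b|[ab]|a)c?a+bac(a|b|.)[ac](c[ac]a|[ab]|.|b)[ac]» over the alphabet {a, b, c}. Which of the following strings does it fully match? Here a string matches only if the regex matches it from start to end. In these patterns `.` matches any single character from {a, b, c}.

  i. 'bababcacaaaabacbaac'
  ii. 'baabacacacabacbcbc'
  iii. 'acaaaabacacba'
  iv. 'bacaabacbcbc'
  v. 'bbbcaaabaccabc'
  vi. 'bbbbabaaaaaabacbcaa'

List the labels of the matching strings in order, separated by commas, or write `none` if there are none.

i, ii, iii, v, vi

i → match
ii → match
iii → match
iv. 'bacaabacbcbc' → no match
v → match
vi → match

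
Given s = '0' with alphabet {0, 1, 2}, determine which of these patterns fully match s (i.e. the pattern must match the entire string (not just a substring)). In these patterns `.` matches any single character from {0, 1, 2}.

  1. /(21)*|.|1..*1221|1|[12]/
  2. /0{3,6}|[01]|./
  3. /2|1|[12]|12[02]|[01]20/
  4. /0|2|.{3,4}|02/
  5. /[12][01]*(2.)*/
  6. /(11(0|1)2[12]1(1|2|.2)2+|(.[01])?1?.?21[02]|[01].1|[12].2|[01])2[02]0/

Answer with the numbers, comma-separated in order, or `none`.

1, 2, 4

1 → match
2 → match
3 → no match
4 → match
5 → no match
6 → no match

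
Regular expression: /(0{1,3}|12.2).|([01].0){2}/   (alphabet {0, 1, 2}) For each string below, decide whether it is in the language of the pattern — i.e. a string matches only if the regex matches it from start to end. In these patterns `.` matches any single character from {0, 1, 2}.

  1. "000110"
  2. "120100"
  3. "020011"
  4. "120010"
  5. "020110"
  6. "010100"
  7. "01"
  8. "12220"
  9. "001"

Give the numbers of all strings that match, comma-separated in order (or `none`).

1 → match
2 → match
3 → no match
4 → match
5 → match
6 → match
7 → match
8 → match
9 → match

1, 2, 4, 5, 6, 7, 8, 9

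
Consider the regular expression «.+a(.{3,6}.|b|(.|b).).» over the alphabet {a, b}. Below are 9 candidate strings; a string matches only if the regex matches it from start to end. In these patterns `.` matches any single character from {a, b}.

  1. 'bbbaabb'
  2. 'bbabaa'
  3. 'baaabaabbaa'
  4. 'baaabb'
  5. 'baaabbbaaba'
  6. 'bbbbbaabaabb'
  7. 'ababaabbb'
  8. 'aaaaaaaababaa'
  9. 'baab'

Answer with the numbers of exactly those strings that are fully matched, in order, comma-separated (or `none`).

1 → match
2 → match
3 → match
4 → match
5 → match
6 → match
7 → match
8 → match
9 → no match

1, 2, 3, 4, 5, 6, 7, 8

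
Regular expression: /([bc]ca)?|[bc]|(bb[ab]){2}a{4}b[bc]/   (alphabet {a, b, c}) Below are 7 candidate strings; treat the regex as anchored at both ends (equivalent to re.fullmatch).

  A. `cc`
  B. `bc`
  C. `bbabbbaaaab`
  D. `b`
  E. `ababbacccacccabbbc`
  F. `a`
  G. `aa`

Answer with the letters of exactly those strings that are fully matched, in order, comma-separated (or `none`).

D

A → no match
B → no match
C → no match
D → match
E → no match
F → no match
G → no match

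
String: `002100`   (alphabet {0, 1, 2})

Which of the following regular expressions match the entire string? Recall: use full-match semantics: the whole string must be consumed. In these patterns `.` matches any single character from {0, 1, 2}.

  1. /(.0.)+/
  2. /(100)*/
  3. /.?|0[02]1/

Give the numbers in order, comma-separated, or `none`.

1 → match
2 → no match
3 → no match

1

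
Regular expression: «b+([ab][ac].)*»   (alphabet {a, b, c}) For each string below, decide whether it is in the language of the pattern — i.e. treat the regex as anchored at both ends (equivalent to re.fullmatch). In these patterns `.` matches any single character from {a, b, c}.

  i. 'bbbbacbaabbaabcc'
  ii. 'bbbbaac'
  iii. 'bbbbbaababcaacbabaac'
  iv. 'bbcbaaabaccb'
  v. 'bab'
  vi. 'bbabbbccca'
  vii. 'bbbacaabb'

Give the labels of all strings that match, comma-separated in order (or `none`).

i, ii

i → match
ii → match
iii → no match
iv → no match
v → no match
vi → no match
vii → no match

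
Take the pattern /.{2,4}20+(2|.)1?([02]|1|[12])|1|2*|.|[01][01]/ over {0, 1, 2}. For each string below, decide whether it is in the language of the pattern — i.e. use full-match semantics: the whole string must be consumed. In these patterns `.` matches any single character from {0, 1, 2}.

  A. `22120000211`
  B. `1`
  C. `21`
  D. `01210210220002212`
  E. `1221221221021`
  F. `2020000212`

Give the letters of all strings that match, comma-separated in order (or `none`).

A, B, F

A → match
B → match
C → no match
D → no match
E → no match
F → match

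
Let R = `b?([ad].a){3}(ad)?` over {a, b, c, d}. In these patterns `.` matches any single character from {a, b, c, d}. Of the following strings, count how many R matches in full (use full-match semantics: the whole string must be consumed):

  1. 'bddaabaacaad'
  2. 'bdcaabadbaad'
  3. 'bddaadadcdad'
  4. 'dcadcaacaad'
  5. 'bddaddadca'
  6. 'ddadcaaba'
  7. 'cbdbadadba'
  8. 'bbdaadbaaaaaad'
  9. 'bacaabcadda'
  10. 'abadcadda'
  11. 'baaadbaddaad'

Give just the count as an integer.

7

1 → match
2 → match
3 → no match
4 → match
5 → match
6 → match
7 → no match
8 → no match
9 → no match
10 → match
11 → match
Total matched: 7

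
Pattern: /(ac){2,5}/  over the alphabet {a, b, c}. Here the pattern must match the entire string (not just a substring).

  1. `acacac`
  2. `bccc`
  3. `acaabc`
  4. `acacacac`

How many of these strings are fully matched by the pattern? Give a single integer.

1 → match
2 → no match — must start with `ac`
3 → no match — must end with `ac`
4 → match
Total matched: 2

2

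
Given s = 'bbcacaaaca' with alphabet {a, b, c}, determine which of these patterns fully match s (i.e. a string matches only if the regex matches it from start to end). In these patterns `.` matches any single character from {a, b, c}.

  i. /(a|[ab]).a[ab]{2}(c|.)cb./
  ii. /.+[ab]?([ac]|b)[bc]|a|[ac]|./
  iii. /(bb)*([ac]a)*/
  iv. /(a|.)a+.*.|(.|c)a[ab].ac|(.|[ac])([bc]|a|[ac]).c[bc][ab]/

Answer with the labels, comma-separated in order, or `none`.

i → no match
ii → no match
iii → match
iv → no match

iii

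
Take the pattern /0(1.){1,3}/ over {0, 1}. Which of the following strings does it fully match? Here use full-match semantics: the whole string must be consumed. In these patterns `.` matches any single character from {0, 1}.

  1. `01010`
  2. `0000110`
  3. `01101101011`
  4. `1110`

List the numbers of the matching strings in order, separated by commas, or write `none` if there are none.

1

1 → match
2 → no match — must start with `01`
3 → no match
4 → no match — must start with `01`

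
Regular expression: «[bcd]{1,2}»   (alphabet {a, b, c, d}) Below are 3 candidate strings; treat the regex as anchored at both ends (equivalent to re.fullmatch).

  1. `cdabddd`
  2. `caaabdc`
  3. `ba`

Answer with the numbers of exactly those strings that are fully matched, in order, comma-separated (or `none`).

1 → no match
2 → no match
3 → no match

none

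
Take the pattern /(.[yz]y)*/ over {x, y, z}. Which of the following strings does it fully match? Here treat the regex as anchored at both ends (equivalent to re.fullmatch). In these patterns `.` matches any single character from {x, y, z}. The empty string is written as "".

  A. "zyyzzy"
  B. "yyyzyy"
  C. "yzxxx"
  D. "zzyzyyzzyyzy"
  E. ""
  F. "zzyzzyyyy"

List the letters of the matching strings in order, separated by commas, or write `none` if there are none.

A → match
B → match
C → no match
D → match
E → match
F → match

A, B, D, E, F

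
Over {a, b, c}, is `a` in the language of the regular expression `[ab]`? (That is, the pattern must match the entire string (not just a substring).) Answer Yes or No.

Yes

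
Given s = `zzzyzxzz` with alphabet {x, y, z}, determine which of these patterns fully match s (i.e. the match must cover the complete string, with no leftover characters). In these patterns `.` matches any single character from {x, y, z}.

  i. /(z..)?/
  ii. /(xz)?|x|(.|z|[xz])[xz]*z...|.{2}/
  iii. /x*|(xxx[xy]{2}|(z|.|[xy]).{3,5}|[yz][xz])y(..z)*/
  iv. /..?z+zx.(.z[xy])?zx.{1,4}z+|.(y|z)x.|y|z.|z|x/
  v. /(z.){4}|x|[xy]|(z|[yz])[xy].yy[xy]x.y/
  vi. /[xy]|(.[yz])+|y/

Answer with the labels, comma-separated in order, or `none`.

v

i → no match
ii → no match
iii → no match
iv → no match
v → match
vi → no match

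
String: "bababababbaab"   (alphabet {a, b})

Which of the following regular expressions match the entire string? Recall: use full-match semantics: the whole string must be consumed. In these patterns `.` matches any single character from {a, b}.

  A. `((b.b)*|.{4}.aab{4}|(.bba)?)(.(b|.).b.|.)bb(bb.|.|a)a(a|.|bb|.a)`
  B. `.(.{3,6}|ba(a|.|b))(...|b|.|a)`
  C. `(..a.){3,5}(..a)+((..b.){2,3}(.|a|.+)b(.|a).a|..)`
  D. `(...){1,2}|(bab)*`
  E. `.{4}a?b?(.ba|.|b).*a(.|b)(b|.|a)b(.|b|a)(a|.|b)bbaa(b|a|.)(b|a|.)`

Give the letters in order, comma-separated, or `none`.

A → match
B → no match
C → no match
D → no match
E → no match

A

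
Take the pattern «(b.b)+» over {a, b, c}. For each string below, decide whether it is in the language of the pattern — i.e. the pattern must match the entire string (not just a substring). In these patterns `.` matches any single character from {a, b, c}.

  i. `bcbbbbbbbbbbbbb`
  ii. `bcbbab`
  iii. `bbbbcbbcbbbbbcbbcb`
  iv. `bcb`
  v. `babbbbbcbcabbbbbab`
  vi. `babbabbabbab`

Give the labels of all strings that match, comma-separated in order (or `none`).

i, ii, iii, iv, vi

i → match
ii → match
iii → match
iv → match
v → no match
vi → match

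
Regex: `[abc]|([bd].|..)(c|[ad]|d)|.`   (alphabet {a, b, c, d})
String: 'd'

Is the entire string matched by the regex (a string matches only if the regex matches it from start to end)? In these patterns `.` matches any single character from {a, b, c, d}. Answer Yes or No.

Yes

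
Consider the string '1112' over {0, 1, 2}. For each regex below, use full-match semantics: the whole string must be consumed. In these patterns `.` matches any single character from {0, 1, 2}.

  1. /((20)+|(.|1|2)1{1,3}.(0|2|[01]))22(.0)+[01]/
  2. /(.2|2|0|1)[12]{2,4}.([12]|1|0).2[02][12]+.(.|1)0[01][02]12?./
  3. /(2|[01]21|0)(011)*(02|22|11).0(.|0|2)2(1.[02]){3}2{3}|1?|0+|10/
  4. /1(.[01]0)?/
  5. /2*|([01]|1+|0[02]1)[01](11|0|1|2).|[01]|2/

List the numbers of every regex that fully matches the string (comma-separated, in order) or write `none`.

1 → no match
2 → no match
3 → no match
4 → no match
5 → match

5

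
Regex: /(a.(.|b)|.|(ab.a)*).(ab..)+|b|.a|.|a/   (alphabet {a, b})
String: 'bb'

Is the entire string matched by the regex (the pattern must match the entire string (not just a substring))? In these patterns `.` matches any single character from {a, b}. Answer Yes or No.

No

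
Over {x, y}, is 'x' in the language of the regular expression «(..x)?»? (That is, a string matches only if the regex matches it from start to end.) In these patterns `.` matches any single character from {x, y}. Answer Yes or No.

No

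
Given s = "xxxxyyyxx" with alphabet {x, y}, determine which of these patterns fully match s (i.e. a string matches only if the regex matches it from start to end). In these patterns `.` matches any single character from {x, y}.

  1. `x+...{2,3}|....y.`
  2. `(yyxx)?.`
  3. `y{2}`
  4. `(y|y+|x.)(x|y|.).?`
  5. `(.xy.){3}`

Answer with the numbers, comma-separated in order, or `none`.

1 → match
2 → no match
3 → no match — must start with "y"
4 → no match
5 → no match

1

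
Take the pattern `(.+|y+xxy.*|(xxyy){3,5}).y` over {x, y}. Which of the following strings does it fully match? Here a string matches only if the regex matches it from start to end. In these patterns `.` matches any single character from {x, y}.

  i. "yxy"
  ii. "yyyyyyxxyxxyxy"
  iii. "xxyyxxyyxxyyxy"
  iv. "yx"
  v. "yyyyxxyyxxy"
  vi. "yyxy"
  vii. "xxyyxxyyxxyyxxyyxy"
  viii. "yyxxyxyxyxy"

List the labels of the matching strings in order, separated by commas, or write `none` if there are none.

i. "yxy" → match
ii → match
iii → match
iv. "yx" → no match — must end with "y"
v. "yyyyxxyyxxy" → match
vi. "yyxy" → match
vii → match
viii. "yyxxyxyxyxy" → match

i, ii, iii, v, vi, vii, viii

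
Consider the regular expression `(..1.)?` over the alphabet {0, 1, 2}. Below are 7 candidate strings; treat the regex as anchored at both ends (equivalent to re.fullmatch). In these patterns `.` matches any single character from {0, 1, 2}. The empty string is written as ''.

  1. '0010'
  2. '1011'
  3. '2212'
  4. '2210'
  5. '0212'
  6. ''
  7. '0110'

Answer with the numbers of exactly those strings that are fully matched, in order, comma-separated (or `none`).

1, 2, 3, 4, 5, 6, 7

1. '0010' → match
2. '1011' → match
3. '2212' → match
4. '2210' → match
5. '0212' → match
6. '' → match
7. '0110' → match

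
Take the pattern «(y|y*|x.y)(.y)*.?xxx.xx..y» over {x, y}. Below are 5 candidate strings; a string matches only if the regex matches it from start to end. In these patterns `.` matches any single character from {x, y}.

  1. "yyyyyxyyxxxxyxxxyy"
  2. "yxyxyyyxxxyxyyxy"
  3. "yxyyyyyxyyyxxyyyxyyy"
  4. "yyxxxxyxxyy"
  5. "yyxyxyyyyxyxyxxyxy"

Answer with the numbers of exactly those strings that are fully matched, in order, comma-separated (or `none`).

1 → no match
2 → no match
3 → no match
4 → no match
5 → no match

none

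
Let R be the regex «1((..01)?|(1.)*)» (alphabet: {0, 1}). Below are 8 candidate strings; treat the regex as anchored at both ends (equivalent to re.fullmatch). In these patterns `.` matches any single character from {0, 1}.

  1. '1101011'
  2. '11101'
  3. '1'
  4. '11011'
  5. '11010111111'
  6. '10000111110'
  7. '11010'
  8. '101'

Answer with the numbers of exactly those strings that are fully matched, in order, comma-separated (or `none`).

1. '1101011' → match
2. '11101' → match
3. '1' → match
4. '11011' → match
5. '11010111111' → match
6. '10000111110' → no match
7. '11010' → match
8. '101' → no match

1, 2, 3, 4, 5, 7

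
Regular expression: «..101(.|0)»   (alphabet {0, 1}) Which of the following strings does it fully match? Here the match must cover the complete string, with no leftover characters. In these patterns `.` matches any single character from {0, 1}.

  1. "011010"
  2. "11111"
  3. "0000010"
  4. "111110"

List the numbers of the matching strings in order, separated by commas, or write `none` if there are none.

1 → match
2 → no match
3 → no match
4 → no match

1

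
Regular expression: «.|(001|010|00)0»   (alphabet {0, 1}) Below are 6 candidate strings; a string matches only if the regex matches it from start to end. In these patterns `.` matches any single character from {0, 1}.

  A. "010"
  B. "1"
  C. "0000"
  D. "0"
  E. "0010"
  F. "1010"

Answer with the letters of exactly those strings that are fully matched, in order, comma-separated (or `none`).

A → no match
B → match
C → no match
D → match
E → match
F → no match

B, D, E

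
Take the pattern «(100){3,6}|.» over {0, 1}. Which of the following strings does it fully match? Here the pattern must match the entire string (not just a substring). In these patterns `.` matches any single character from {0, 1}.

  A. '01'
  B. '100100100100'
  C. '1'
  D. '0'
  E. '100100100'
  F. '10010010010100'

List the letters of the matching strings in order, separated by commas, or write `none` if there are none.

B, C, D, E

A → no match
B → match
C → match
D → match
E → match
F → no match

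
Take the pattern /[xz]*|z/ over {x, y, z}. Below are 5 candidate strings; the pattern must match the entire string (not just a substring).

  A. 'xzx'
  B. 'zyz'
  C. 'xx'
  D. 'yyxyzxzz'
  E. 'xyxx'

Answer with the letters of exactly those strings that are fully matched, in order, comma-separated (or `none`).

A, C

A → match
B → no match
C → match
D → no match
E → no match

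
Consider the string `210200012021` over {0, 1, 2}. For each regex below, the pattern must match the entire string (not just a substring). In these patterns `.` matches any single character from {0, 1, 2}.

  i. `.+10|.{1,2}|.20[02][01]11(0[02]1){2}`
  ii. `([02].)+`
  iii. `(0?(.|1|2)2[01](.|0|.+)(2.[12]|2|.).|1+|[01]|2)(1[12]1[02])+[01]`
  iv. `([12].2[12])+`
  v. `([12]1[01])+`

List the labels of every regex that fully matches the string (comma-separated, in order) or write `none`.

i → no match
ii → match
iii → no match
iv → no match
v → no match

ii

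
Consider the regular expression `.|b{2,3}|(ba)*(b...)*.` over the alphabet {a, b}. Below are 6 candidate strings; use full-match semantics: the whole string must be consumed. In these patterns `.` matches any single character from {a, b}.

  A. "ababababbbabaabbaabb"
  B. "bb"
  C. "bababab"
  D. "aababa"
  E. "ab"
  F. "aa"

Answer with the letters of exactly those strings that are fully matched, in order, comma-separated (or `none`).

A → no match
B. "bb" → match
C. "bababab" → match
D. "aababa" → no match
E. "ab" → no match
F. "aa" → no match

B, C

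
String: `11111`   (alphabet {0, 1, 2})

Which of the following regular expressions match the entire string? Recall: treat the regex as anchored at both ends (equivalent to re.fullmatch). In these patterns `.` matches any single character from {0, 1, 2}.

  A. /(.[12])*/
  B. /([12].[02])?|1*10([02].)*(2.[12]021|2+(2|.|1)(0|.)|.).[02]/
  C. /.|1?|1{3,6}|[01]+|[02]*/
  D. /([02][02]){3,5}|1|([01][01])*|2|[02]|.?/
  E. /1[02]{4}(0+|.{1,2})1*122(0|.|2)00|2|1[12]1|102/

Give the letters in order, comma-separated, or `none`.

A → no match
B → no match
C → match
D → no match
E → no match

C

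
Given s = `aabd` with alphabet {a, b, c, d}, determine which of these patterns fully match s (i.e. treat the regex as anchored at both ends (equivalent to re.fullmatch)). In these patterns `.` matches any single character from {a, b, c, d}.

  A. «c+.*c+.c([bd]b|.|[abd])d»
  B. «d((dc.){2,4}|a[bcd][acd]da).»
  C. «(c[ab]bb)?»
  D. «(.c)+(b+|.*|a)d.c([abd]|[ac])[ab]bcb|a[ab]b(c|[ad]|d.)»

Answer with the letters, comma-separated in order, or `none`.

D

A → no match — must start with `c`
B → no match — must start with `d`
C → no match
D → match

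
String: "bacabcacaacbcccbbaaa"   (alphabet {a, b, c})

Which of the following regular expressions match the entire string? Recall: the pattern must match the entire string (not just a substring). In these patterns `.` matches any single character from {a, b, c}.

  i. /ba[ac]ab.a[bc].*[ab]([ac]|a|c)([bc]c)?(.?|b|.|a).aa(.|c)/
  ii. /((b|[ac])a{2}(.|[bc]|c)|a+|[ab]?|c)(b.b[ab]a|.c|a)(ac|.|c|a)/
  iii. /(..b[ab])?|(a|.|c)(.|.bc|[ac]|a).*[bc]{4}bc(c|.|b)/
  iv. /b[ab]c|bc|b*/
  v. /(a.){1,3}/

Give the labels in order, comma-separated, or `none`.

i

i → match
ii → no match
iii → no match
iv → no match
v → no match — must start with "a"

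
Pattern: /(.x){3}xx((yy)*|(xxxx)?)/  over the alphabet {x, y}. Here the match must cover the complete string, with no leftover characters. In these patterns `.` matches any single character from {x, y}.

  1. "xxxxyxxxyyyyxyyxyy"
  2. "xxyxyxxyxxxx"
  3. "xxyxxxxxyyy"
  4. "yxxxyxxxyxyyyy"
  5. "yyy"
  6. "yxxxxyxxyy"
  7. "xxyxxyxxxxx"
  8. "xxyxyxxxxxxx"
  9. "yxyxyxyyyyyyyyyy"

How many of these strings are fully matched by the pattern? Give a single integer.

1

1 → no match
2 → no match
3 → no match
4 → no match
5 → no match
6 → no match
7 → no match
8 → match
9 → no match
Total matched: 1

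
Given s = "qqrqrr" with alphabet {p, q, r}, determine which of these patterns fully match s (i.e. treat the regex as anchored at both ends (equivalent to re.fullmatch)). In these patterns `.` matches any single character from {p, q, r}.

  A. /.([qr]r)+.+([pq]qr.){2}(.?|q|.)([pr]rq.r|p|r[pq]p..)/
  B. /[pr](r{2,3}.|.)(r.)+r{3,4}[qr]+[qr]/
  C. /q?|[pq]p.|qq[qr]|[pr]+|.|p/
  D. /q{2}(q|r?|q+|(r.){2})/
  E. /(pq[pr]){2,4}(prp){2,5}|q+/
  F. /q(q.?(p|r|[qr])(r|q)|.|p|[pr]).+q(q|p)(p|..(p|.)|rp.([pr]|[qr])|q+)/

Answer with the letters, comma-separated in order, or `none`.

D

A → no match
B → no match
C → no match
D → match
E → no match
F → no match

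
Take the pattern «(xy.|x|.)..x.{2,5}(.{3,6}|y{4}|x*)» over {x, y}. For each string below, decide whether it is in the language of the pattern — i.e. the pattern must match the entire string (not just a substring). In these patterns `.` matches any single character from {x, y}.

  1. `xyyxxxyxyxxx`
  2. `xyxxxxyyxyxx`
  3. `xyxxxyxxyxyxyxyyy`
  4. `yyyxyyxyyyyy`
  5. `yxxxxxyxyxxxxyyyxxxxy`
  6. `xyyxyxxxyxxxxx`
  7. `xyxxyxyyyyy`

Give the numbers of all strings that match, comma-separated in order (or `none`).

1 → match
2 → match
3 → no match
4 → match
5 → no match
6 → match
7 → match

1, 2, 4, 6, 7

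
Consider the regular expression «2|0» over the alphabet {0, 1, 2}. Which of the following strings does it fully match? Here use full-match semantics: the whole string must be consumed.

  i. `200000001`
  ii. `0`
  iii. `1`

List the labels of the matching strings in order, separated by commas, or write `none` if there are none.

ii

i → no match
ii → match
iii → no match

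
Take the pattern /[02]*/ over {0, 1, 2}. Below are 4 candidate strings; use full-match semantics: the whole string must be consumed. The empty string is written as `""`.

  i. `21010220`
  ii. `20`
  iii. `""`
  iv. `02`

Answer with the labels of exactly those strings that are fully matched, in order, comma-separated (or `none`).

i → no match
ii → match
iii → match
iv → match

ii, iii, iv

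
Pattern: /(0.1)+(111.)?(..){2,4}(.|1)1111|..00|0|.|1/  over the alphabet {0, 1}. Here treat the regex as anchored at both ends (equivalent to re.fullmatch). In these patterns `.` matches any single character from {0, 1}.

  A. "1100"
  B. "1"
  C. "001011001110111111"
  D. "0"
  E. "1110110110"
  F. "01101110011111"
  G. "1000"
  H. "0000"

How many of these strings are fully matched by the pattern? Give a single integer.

7

A → match
B → match
C → match
D → match
E → no match
F → match
G → match
H → match
Total matched: 7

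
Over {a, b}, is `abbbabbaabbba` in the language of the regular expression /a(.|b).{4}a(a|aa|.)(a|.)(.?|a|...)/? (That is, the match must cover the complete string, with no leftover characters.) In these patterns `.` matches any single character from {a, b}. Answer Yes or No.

No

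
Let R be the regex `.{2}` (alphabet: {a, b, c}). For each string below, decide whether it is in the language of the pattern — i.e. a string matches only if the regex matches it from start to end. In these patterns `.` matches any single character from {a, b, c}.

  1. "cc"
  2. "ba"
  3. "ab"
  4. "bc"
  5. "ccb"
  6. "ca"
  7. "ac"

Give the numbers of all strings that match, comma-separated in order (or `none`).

1, 2, 3, 4, 6, 7

1. "cc" → match
2. "ba" → match
3. "ab" → match
4. "bc" → match
5. "ccb" → no match
6. "ca" → match
7. "ac" → match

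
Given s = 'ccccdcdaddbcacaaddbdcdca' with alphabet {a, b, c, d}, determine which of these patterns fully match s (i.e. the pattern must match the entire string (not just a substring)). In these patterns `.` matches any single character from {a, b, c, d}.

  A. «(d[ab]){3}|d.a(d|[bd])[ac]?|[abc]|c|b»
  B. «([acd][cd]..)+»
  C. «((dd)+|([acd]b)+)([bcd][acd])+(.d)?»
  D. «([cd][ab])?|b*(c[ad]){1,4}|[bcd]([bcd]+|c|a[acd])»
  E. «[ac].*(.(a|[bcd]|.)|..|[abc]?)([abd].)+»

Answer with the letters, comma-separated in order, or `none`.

B

A → no match
B → match
C → no match
D → no match
E → no match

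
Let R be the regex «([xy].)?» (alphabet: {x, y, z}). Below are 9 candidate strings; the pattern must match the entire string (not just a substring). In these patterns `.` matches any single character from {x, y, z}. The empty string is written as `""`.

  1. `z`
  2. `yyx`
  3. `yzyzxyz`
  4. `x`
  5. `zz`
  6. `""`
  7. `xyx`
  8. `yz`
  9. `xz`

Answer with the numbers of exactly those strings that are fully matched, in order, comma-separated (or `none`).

6, 8, 9

1 → no match
2 → no match
3 → no match
4 → no match
5 → no match
6 → match
7 → no match
8 → match
9 → match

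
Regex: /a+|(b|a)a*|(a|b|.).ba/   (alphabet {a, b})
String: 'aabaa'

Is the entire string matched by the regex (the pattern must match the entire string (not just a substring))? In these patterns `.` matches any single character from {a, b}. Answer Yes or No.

No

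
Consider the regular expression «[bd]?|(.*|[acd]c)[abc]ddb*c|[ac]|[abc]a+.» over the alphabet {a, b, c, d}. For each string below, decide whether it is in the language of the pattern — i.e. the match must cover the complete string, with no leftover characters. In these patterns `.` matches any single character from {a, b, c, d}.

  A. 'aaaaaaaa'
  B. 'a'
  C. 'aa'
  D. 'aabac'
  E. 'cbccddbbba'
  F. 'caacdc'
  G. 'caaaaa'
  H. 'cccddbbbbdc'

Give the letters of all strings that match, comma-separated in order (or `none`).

A, B, G

A → match
B → match
C → no match
D → no match
E → no match
F → no match
G → match
H → no match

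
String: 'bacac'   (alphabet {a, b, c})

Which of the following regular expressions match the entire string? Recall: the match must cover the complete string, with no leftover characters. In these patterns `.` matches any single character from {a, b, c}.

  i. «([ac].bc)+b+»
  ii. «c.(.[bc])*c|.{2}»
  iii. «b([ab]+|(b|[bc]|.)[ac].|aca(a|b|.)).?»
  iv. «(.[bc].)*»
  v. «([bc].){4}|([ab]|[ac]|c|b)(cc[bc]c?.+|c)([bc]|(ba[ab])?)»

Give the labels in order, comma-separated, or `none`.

i → no match — must end with 'b'
ii → no match
iii → match
iv → no match
v → no match

iii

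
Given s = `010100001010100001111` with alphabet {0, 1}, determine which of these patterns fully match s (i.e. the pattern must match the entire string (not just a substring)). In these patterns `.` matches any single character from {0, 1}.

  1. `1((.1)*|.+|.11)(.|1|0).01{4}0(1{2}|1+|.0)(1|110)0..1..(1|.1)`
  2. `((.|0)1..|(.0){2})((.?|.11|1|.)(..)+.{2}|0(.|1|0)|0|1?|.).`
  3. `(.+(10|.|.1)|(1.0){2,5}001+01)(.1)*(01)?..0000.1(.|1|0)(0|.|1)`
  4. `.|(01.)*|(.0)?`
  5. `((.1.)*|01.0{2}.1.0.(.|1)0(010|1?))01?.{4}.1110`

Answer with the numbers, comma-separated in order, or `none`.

2, 3

1 → no match — must start with `1`
2 → match
3 → match
4 → no match
5 → no match — must end with `1110`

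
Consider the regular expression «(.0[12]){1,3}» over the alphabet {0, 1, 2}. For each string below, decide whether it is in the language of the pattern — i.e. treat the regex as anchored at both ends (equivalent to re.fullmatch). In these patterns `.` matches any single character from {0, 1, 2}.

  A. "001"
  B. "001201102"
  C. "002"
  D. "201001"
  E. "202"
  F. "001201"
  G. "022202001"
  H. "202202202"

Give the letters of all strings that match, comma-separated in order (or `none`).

A → match
B → match
C → match
D → match
E → match
F → match
G → no match
H → match

A, B, C, D, E, F, H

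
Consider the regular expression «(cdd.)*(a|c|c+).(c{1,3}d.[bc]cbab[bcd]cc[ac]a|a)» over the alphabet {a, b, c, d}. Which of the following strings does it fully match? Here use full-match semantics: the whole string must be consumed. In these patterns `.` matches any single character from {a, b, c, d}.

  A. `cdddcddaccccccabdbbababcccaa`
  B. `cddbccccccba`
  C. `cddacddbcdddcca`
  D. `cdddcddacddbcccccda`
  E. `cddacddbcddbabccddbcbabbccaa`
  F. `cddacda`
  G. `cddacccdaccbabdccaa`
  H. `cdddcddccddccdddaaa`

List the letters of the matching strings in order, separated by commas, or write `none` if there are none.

B, C, D, E, F, G, H

A → no match
B → match
C → match
D → match
E → match
F → match
G → match
H → match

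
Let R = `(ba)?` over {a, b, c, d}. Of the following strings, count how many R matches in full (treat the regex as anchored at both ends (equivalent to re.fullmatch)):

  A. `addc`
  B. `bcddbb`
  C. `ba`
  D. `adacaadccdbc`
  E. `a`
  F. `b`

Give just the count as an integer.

A → no match
B → no match
C → match
D → no match
E → no match
F → no match
Total matched: 1

1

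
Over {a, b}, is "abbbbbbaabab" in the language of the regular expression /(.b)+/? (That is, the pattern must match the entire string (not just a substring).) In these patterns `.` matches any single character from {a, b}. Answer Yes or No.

No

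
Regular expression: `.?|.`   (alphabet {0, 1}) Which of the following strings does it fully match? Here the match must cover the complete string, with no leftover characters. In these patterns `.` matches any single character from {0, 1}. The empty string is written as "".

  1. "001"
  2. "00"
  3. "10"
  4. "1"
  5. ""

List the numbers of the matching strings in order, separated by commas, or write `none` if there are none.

4, 5

1. "001" → no match
2. "00" → no match
3. "10" → no match
4. "1" → match
5. "" → match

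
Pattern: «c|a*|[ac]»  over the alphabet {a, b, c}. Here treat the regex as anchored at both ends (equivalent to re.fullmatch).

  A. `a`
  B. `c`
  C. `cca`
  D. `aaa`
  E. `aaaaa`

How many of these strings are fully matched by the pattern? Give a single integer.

4

A → match
B → match
C → no match
D → match
E → match
Total matched: 4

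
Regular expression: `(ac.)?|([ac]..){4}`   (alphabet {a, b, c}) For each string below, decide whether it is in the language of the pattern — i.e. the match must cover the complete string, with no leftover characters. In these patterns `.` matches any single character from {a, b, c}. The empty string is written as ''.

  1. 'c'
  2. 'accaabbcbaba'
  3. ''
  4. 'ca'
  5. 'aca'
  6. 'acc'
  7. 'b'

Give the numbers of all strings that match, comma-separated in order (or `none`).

1. 'c' → no match
2. 'accaabbcbaba' → no match
3. '' → match
4. 'ca' → no match
5. 'aca' → match
6. 'acc' → match
7. 'b' → no match

3, 5, 6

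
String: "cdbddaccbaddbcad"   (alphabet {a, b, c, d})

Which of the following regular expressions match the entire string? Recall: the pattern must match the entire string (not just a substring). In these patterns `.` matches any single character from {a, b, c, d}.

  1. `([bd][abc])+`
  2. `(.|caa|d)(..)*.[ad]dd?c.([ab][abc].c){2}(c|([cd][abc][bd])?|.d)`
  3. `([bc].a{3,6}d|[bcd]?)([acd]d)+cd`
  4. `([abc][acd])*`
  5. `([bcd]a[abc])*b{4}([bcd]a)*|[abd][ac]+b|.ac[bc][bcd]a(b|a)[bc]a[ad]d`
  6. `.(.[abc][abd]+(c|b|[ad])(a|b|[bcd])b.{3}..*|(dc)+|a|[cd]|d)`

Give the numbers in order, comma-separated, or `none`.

6

1 → no match
2 → no match
3 → no match — must end with "dcd"
4 → no match
5 → no match
6 → match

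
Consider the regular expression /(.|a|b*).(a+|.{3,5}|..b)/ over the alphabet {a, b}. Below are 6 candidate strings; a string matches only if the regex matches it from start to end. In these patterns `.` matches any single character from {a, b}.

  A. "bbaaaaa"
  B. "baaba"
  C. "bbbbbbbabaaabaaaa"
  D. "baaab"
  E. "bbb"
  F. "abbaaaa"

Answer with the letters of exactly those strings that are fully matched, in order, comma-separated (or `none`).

A, B, D, F

A → match
B → match
C → no match
D → match
E → no match
F → match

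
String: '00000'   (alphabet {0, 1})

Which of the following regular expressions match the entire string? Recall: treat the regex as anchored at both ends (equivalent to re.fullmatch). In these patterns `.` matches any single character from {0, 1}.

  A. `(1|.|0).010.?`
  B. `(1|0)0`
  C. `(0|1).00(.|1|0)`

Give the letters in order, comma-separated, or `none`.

C

A → no match
B → no match
C → match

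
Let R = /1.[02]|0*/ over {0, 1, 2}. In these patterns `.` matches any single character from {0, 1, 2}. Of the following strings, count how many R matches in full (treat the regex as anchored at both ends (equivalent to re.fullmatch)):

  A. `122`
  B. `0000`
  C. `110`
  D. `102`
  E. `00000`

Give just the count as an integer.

5

A → match
B → match
C → match
D → match
E → match
Total matched: 5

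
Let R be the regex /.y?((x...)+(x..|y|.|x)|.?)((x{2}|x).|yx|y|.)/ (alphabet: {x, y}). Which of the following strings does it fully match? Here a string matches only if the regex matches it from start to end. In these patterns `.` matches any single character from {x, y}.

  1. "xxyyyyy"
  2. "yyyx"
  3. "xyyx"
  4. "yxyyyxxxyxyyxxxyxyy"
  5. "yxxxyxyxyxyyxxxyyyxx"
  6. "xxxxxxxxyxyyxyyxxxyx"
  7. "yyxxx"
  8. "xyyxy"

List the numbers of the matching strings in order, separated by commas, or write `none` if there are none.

1, 2, 3, 4, 5, 7, 8

1 → match
2 → match
3 → match
4 → match
5 → match
6 → no match
7 → match
8 → match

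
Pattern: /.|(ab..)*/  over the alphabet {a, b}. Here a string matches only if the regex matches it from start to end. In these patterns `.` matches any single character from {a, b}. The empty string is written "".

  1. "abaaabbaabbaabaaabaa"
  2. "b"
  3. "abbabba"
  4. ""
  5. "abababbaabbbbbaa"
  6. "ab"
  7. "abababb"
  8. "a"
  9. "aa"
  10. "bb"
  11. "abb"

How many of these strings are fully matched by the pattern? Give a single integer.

1 → match
2 → match
3 → no match
4 → match
5 → no match
6 → no match
7 → no match
8 → match
9 → no match
10 → no match
11 → no match
Total matched: 4

4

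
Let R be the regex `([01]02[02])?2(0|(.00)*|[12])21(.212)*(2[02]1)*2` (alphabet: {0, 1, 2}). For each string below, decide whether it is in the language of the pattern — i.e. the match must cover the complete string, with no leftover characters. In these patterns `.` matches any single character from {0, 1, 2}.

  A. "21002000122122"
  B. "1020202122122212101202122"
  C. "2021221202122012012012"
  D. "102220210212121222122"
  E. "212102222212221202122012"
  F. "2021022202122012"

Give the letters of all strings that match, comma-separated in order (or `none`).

A → no match
B → no match
C → match
D → match
E → no match
F → no match

C, D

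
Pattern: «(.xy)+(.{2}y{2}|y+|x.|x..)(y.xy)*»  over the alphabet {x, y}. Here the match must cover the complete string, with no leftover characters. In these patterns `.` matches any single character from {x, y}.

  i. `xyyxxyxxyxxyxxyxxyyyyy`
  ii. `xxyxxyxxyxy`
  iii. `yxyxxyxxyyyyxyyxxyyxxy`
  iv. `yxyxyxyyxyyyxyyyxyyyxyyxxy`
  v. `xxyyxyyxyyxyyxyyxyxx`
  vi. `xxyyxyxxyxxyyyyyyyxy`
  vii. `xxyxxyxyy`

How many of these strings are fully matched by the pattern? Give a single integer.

6

i → no match
ii → match
iii → match
iv → match
v → match
vi → match
vii → match
Total matched: 6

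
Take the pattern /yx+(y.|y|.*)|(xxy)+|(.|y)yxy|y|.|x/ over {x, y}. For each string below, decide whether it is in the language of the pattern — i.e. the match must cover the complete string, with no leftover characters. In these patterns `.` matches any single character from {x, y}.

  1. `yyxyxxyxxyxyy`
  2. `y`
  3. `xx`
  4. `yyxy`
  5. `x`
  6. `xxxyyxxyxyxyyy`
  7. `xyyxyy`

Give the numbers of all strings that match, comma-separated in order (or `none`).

1 → no match
2. `y` → match
3. `xx` → no match
4. `yyxy` → match
5. `x` → match
6 → no match
7. `xyyxyy` → no match

2, 4, 5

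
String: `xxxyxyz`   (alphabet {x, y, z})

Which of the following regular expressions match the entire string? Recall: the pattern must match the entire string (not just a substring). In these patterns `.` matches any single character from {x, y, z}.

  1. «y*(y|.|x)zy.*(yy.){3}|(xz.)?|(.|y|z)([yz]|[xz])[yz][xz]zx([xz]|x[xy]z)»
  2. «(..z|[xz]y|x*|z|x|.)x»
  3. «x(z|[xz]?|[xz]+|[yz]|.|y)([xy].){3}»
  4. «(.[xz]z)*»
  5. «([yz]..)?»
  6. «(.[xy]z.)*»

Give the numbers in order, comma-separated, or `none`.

3

1 → no match
2 → no match — must end with `x`
3 → match
4 → no match
5 → no match
6 → no match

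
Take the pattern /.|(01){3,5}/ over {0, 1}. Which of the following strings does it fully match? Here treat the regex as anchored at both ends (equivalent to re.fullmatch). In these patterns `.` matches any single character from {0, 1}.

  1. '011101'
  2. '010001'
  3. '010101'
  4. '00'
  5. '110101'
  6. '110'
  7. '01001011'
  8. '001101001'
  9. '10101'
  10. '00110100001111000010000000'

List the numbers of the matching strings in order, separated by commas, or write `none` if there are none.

1. '011101' → no match
2. '010001' → no match
3. '010101' → match
4. '00' → no match
5. '110101' → no match
6. '110' → no match
7. '01001011' → no match
8. '001101001' → no match
9. '10101' → no match
10 → no match

3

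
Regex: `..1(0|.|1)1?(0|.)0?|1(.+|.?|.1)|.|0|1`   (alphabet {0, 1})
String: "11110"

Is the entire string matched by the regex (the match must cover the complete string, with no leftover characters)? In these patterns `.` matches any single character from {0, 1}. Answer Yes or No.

Yes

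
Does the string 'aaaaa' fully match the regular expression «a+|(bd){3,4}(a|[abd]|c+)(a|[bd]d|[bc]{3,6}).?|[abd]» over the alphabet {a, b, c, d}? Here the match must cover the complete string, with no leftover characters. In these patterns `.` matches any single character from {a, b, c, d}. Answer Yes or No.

Yes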